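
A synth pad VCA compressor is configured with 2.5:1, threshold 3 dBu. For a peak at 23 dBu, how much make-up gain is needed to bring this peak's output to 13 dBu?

2 dB

Overshoot 20 dB → 20/2.5 = 8 dB after compression, so the compressed level is 3 + 8 = 11 dBu.
Make-up = target − compressed = 13 − 11 = 2 dB.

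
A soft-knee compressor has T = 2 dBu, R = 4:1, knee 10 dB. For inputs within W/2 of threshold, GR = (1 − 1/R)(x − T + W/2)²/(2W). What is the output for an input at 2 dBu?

x − T + W/2 = 2 − 2 + 5 = 5.
GR = (1 − 1/4) × 5² / 20 = 0.75 × 25 / 20 = 0.9375 dB.
Output = 2 − 0.9375 = 1.0625 dBu.

1.0625 dBu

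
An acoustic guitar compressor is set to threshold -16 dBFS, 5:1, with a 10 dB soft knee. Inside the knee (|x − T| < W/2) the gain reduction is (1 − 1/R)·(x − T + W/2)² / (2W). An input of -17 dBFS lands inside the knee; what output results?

-17.64 dBFS

x − T + W/2 = -17 − (-16) + 5 = 4.
GR = (1 − 1/5) × 4² / 20 = 0.8 × 16 / 20 = 0.64 dB.
Output = -17 − 0.64 = -17.64 dBFS.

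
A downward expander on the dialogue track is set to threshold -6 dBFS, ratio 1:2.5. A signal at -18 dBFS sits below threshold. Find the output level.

Undershoot = (-6) − (-18) = 12 dB.
At 1:2.5, that expands to 30 dB under threshold.
Output = -6 − 30 = -36 dBFS.

-36 dBFS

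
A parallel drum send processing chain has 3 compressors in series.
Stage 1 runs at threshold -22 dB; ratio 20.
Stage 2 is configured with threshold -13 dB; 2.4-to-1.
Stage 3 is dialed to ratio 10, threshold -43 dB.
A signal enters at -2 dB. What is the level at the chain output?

Stage 1: 20 dB above -22 dB, reduced 20:1 to 1 dB above → -21 dB.
Stage 2: below threshold (-21 ≤ -13); passes unchanged; output -21 dB.
Stage 3: 22 dB above -43 dB, reduced 10:1 to 2.2 dB above → -40.8 dB.

-40.8 dB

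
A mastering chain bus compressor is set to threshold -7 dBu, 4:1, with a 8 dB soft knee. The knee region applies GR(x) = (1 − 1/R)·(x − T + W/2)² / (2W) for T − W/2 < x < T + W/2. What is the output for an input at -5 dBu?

-6.6875 dBu

x − T + W/2 = -5 − (-7) + 4 = 6.
GR = (1 − 1/4) × 6² / 16 = 0.75 × 36 / 16 = 1.6875 dB.
Output = -5 − 1.6875 = -6.6875 dBu.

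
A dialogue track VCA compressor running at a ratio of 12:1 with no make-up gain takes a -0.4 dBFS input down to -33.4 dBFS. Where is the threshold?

Input is 36 dB above T (since output overshoot × R = input overshoot: (-33.4 − T)·12 = -0.4 − T gives T = -36.4 dBFS).
Check: -36.4 + (-0.4 − (-36.4))/12 = -36.4 + 3 = -33.4 dBFS. ✓

-36.4 dBFS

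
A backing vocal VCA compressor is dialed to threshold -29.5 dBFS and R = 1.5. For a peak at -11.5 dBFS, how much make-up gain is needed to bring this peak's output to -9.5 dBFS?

8 dB

The peak compresses to -29.5 + 18/1.5 = -17.5 dBFS.
To reach -9.5 dBFS requires -9.5 − (-17.5) = 8 dB of make-up.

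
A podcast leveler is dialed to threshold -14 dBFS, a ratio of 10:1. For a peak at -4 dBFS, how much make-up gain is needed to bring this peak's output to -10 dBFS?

Overshoot 10 dB → 10/10 = 1 dB after compression, so the compressed level is -14 + 1 = -13 dBFS.
Make-up = target − compressed = -10 − (-13) = 3 dB.

3 dB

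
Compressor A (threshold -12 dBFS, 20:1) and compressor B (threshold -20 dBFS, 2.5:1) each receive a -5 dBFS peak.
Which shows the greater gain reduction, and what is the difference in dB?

B, by 2.35 dB

A: overshoot 7 dB → output overshoot 0.35 dB → GR 6.65 dB.
B: overshoot 15 dB → output overshoot 6 dB → GR 9 dB.
B applies 2.35 dB more gain reduction.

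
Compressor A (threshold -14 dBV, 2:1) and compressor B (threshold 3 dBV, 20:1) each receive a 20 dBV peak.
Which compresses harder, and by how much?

A, by 0.85 dB

A: 34 dB over, compressed to 17 dB over, so 17 dB of GR.
B: 17 dB over, compressed to 0.85 dB over, so 16.15 dB of GR.
Difference: 0.85 dB in favour of A.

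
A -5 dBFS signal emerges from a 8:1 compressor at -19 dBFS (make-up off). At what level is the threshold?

Input is 16 dB above T (since output overshoot × R = input overshoot: (-19 − T)·8 = -5 − T gives T = -21 dBFS).
Check: -21 + (-5 − (-21))/8 = -21 + 2 = -19 dBFS. ✓

-21 dBFS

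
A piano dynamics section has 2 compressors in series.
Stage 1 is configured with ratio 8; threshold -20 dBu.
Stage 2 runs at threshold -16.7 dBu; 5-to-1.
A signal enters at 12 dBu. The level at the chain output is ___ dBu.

-16.56 dBu

Stage 1: overshoot 32 dB → 32/8 = 4 dB → -16 dBu.
Stage 2: -16 dBu is 0.7 dB over -16.7 dBu; at 5:1 that becomes 0.14 dB over, giving -16.56 dBu.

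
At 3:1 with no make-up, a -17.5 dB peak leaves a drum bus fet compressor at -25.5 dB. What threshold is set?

Gain reduction = -17.5 − (-25.5) = 8 dB; output overshoot = GR / (R − 1) = 8 / 2 = 4 dB.
Threshold = output − output overshoot = -25.5 − 4 = -29.5 dB.

-29.5 dB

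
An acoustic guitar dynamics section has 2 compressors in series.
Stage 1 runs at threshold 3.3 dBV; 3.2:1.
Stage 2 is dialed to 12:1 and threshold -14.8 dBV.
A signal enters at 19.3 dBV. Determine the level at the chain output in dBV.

Stage 1: 16 dB above 3.3 dBV, reduced 3.2:1 to 5 dB above → 8.3 dBV.
Stage 2: 8.3 dBV is 23.1 dB over -14.8 dBV; at 12:1 that becomes 1.925 dB over, giving -12.875 dBV.

-12.875 dBV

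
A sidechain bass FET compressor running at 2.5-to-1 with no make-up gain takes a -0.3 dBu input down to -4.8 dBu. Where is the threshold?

-7.8 dBu

Gain reduction = -0.3 − (-4.8) = 4.5 dB; output overshoot = GR / (R − 1) = 4.5 / 1.5 = 3 dB.
Threshold = output − output overshoot = -4.8 − 3 = -7.8 dBu.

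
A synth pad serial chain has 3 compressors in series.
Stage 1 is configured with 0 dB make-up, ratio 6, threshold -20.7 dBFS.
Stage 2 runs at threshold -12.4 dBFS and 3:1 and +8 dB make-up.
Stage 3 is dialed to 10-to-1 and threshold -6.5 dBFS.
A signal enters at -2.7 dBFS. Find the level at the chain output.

Stage 1: -2.7 dBFS is 18 dB over -20.7 dBFS; at 6:1 that becomes 3 dB over, giving -17.7 dBFS.
Stage 2: -17.7 dBFS ≤ -12.4 dBFS, so stage 2 doesn't engage; make-up brings it to -9.7 dBFS.
Stage 3: -9.7 dBFS is at or below the -6.5 dBFS threshold — no compression; output -9.7 dBFS.

-9.7 dBFS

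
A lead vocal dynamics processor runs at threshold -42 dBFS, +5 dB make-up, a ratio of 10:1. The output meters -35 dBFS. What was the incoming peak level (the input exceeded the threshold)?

-22 dBFS

Before make-up, the level was -35 − 5 = -40 dBFS.
Post-compression overshoot = -40 − (-42) = 2 dB.
Input overshoot = R × output overshoot = 20 dB → input = -42 + 20 = -22 dBFS.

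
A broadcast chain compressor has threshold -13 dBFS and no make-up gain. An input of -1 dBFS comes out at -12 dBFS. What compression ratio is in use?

12:1

Input overshoot = -1 − (-13) = 12 dB; output overshoot = -12 − (-13) = 1 dB.
Ratio = 12 / 1 = 12.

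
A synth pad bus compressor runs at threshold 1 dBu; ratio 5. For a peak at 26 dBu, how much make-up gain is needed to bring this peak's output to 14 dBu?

The peak compresses to 1 + 25/5 = 6 dBu.
To reach 14 dBu requires 14 − 6 = 8 dB of make-up.

8 dB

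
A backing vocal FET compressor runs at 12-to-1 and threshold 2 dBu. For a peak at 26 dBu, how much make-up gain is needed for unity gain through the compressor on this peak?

The peak compresses to 2 + 24/12 = 4 dBu.
To reach 26 dBu requires 26 − 4 = 22 dB of make-up.

22 dB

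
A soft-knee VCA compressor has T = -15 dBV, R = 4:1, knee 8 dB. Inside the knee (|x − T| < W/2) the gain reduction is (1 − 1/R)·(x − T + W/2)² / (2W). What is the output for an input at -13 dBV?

x − T + W/2 = -13 − (-15) + 4 = 6.
GR = (1 − 1/4) × 6² / 16 = 0.75 × 36 / 16 = 1.6875 dB.
Output = -13 − 1.6875 = -14.6875 dBV.

-14.6875 dBV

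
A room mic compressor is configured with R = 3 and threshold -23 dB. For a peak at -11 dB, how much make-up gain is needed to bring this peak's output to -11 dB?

Without make-up, output = threshold + overshoot/3 = -23 + 4 = -19 dB.
Gap to target: 8 dB.

8 dB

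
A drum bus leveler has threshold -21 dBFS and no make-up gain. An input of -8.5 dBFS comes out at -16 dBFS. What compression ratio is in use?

Input overshoot = -8.5 − (-21) = 12.5 dB; output overshoot = -16 − (-21) = 5 dB.
Ratio = 12.5 / 5 = 2.5.

2.5:1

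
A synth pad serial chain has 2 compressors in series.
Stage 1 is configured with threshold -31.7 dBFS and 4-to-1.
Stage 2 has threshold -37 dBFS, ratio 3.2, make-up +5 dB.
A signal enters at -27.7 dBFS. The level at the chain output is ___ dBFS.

-30.03125 dBFS

Stage 1: overshoot 4 dB → 4/4 = 1 dB → -30.7 dBFS.
Stage 2: 6.3 dB above -37 dBFS, reduced 3.2:1 to 1.96875 dB above → -35.03125 dBFS; +5 dB make-up → -30.03125 dBFS.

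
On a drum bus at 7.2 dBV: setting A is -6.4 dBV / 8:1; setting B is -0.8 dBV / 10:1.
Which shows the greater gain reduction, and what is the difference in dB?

A: GR = 13.6 − 13.6/8 = 11.9 dB.
B: GR = 8 − 8/10 = 7.2 dB.
A reduces 4.7 dB more.

A, by 4.7 dB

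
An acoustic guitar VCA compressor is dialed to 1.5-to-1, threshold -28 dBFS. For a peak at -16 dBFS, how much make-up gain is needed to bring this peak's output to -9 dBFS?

11 dB

Without make-up, output = threshold + overshoot/1.5 = -28 + 8 = -20 dBFS.
Gap to target: 11 dB.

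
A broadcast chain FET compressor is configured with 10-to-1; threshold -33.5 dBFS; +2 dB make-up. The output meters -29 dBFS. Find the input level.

Remove make-up: -29 − 2 = -31 dBFS.
The compressed level sits -31 − (-33.5) = 2.5 dB over threshold.
Input overshoot = R × output overshoot = 25 dB → input = -33.5 + 25 = -8.5 dBFS.

-8.5 dBFS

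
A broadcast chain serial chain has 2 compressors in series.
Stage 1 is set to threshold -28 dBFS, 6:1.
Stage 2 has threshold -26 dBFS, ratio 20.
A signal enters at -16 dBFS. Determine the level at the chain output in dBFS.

-26 dBFS

Stage 1: -16 dBFS is 12 dB over -28 dBFS; at 6:1 that becomes 2 dB over, giving -26 dBFS.
Stage 2: below threshold (-26 ≤ -26); passes unchanged; output -26 dBFS.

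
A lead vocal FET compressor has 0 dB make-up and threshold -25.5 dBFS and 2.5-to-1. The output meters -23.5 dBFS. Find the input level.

-20.5 dBFS

Post-compression overshoot = -23.5 − (-25.5) = 2 dB.
Input overshoot = R × output overshoot = 5 dB → input = -25.5 + 5 = -20.5 dBFS.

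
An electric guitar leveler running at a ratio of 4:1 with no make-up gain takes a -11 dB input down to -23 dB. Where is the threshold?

-27 dB

Input is 16 dB above T (since output overshoot × R = input overshoot: (-23 − T)·4 = -11 − T gives T = -27 dB).
Check: -27 + (-11 − (-27))/4 = -27 + 4 = -23 dB. ✓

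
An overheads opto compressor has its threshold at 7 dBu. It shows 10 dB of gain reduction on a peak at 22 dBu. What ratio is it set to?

Input overshoot = 22 − 7 = 15 dB.
Output overshoot = 15 − 10 = 5 dB.
Ratio = input overshoot / output overshoot = 15 / 5 = 3.

3:1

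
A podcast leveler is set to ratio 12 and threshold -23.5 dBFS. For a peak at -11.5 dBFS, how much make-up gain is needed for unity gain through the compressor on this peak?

11 dB

Overshoot 12 dB → 12/12 = 1 dB after compression, so the compressed level is -23.5 + 1 = -22.5 dBFS.
Make-up = target − compressed = -11.5 − (-22.5) = 11 dB.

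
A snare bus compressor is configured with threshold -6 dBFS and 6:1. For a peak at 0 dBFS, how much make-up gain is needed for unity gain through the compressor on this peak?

5 dB

Overshoot 6 dB → 6/6 = 1 dB after compression, so the compressed level is -6 + 1 = -5 dBFS.
Make-up = target − compressed = 0 − (-5) = 5 dB.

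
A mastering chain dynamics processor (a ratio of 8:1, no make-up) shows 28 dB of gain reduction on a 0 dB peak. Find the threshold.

Input is 32 dB above T (since output overshoot × R = input overshoot: (-28 − T)·8 = 0 − T gives T = -32 dB).
Check: -32 + (0 − (-32))/8 = -32 + 4 = -28 dB. ✓

-32 dB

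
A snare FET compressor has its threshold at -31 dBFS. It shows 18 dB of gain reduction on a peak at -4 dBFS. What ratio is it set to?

3:1

Input overshoot = -4 − (-31) = 27 dB.
Output overshoot = 27 − 18 = 9 dB.
Ratio = input overshoot / output overshoot = 27 / 9 = 3.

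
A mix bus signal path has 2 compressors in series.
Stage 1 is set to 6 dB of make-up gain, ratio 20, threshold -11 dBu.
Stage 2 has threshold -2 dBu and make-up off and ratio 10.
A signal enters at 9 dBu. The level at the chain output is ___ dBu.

-4 dBu

Stage 1: 9 dBu is 20 dB over -11 dBu; at 20:1 that becomes 1 dB over, giving -10 dBu; +6 dB make-up → -4 dBu.
Stage 2: -4 dBu is at or below the -2 dBu threshold — no compression; output -4 dBu.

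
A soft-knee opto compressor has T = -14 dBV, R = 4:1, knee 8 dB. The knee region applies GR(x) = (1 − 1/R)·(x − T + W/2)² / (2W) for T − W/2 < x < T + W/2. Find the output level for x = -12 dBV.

-13.6875 dBV

x − T + W/2 = -12 − (-14) + 4 = 6.
GR = (1 − 1/4) × 6² / 16 = 0.75 × 36 / 16 = 1.6875 dB.
Output = -12 − 1.6875 = -13.6875 dBV.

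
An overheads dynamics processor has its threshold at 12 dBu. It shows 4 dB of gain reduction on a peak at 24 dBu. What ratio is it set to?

1.5:1

Input overshoot = 24 − 12 = 12 dB.
Output overshoot = 12 − 4 = 8 dB.
Ratio = input overshoot / output overshoot = 12 / 8 = 1.5.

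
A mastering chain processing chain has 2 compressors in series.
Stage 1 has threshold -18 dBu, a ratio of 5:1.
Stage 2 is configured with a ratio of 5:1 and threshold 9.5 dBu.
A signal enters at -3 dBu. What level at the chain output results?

-15 dBu

Stage 1: overshoot 15 dB → 15/5 = 3 dB → -15 dBu.
Stage 2: -15 dBu is at or below the 9.5 dBu threshold — no compression; output -15 dBu.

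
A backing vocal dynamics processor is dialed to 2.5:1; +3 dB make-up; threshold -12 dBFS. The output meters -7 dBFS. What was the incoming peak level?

Remove make-up: -7 − 3 = -10 dBFS.
That's 2 dB above the -12 dBFS threshold.
Before 2.5:1 compression the overshoot was 2 × 2.5 = 5 dB, so input = -12 + 5 = -7 dBFS.

-7 dBFS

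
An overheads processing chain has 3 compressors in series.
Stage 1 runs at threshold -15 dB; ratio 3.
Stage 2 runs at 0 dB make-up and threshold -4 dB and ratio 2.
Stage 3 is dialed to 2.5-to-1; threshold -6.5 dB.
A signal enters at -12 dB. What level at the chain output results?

-14 dB

Stage 1: overshoot 3 dB → 3/3 = 1 dB → -14 dB.
Stage 2: below threshold (-14 ≤ -4); passes unchanged; output -14 dB.
Stage 3: -14 dB is at or below the -6.5 dB threshold — no compression; output -14 dB.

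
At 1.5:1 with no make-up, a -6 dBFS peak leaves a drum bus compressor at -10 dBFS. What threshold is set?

-18 dBFS

Gain reduction = -6 − (-10) = 4 dB; output overshoot = GR / (R − 1) = 4 / 0.5 = 8 dB.
Threshold = output − output overshoot = -10 − 8 = -18 dBFS.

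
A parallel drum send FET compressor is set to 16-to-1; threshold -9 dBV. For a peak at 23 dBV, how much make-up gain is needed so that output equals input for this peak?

30 dB

The peak compresses to -9 + 32/16 = -7 dBV.
To reach 23 dBV requires 23 − (-7) = 30 dB of make-up.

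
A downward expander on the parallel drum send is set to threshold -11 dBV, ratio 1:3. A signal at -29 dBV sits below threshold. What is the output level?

-65 dBV

Below threshold, a 1:3 expander applies gain = (3−1)×(T − x) of attenuation.
(3−1) × 18 = 36 dB, so output = -29 − 36 = -65 dBV.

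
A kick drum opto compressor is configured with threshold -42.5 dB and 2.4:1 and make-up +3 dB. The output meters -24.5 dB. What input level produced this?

Before make-up, the level was -24.5 − 3 = -27.5 dB.
Post-compression overshoot = -27.5 − (-42.5) = 15 dB.
Before 2.4:1 compression the overshoot was 15 × 2.4 = 36 dB, so input = -42.5 + 36 = -6.5 dB.

-6.5 dB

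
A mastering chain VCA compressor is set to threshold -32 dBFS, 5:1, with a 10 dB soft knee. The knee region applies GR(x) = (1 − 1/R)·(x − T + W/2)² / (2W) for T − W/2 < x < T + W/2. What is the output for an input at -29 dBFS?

x − T + W/2 = -29 − (-32) + 5 = 8.
GR = (1 − 1/5) × 8² / 20 = 0.8 × 64 / 20 = 2.56 dB.
Output = -29 − 2.56 = -31.56 dBFS.

-31.56 dBFS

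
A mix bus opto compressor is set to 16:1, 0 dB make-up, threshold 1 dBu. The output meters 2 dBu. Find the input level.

That's 1 dB above the 1 dBu threshold.
Input overshoot = R × output overshoot = 16 dB → input = 1 + 16 = 17 dBu.

17 dBu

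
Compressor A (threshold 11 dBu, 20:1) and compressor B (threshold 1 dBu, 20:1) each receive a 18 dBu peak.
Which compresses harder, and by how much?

A: 7 dB over, compressed to 0.35 dB over, so 6.65 dB of GR.
B: 17 dB over, compressed to 0.85 dB over, so 16.15 dB of GR.
B applies 9.5 dB more gain reduction.

B, by 9.5 dB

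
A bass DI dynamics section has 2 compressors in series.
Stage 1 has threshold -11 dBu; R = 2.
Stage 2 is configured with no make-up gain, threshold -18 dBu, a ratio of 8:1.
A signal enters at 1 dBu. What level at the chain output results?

-16.375 dBu

Stage 1: overshoot 12 dB → 12/2 = 6 dB → -5 dBu.
Stage 2: 13 dB above -18 dBu, reduced 8:1 to 1.625 dB above → -16.375 dBu.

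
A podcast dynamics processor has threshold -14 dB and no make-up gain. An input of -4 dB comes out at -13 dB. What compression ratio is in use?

Input overshoot = -4 − (-14) = 10 dB; output overshoot = -13 − (-14) = 1 dB.
Ratio = 10 / 1 = 10.

10:1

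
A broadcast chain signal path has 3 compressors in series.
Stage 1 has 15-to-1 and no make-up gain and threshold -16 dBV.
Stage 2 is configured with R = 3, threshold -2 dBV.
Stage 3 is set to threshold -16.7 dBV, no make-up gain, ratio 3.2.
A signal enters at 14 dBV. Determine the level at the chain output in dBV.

Stage 1: 14 dBV is 30 dB over -16 dBV; at 15:1 that becomes 2 dB over, giving -14 dBV.
Stage 2: -14 dBV ≤ -2 dBV, so stage 2 doesn't engage; output -14 dBV.
Stage 3: -14 dBV is 2.7 dB over -16.7 dBV; at 3.2:1 that becomes 0.84375 dB over, giving -15.85625 dBV.

-15.85625 dBV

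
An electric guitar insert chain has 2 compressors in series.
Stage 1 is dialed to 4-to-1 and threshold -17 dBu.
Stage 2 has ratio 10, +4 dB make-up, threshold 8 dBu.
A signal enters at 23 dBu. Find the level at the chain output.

-3 dBu

Stage 1: overshoot 40 dB → 40/4 = 10 dB → -7 dBu.
Stage 2: -7 dBu is at or below the 8 dBu threshold — no compression; make-up brings it to -3 dBu.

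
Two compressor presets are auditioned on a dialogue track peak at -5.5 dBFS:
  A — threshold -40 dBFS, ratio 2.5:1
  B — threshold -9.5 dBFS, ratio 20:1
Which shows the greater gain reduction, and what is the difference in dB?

A: 34.5 dB over, compressed to 13.8 dB over, so 20.7 dB of GR.
B: 4 dB over, compressed to 0.2 dB over, so 3.8 dB of GR.
A applies 16.9 dB more gain reduction.

A, by 16.9 dB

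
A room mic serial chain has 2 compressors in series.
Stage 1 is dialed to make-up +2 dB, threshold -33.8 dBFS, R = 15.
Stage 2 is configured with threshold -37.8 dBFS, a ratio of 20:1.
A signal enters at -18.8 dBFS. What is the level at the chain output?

-37.45 dBFS

Stage 1: 15 dB above -33.8 dBFS, reduced 15:1 to 1 dB above → -32.8 dBFS; +2 dB make-up → -30.8 dBFS.
Stage 2: -30.8 dBFS is 7 dB over -37.8 dBFS; at 20:1 that becomes 0.35 dB over, giving -37.45 dBFS.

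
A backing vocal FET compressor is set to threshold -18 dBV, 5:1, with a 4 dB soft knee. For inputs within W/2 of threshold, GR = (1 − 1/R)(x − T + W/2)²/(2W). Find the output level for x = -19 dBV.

-19.1 dBV

x − T + W/2 = -19 − (-18) + 2 = 1.
GR = (1 − 1/5) × 1² / 8 = 0.8 × 1 / 8 = 0.1 dB.
Output = -19 − 0.1 = -19.1 dBV.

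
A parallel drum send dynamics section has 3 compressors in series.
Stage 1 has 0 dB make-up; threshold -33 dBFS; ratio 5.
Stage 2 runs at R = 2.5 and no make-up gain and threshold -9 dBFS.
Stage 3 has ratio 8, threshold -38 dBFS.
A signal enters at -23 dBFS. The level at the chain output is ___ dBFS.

-37.125 dBFS

Stage 1: 10 dB above -33 dBFS, reduced 5:1 to 2 dB above → -31 dBFS.
Stage 2: below threshold (-31 ≤ -9); passes unchanged; output -31 dBFS.
Stage 3: overshoot 7 dB → 7/8 = 0.875 dB → -37.125 dBFS.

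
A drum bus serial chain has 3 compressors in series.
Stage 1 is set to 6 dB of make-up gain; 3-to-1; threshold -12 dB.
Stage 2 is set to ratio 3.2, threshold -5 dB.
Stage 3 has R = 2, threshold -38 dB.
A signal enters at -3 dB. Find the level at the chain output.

-21.1875 dB

Stage 1: overshoot 9 dB → 9/3 = 3 dB → -9 dB; +6 dB make-up → -3 dB.
Stage 2: overshoot 2 dB → 2/3.2 = 0.625 dB → -4.375 dB.
Stage 3: overshoot 33.625 dB → 33.625/2 = 16.8125 dB → -21.1875 dB.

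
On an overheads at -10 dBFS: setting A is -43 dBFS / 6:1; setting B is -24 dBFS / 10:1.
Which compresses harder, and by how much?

A, by 14.9 dB

A: overshoot 33 dB → output overshoot 5.5 dB → GR 27.5 dB.
B: overshoot 14 dB → output overshoot 1.4 dB → GR 12.6 dB.
A reduces 14.9 dB more.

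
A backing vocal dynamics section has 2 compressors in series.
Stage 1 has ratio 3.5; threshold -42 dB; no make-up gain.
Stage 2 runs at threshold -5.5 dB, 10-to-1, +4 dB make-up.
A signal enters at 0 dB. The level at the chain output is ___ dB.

-26 dB

Stage 1: 42 dB above -42 dB, reduced 3.5:1 to 12 dB above → -30 dB.
Stage 2: -30 dB ≤ -5.5 dB, so stage 2 doesn't engage; make-up brings it to -26 dB.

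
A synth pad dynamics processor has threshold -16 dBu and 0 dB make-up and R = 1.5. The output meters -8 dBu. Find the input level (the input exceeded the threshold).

The compressed level sits -8 − (-16) = 8 dB over threshold.
Before 1.5:1 compression the overshoot was 8 × 1.5 = 12 dB, so input = -16 + 12 = -4 dBu.

-4 dBu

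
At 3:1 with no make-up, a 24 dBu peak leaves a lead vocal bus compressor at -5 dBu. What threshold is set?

-19.5 dBu

Input is 43.5 dB above T (since output overshoot × R = input overshoot: (-5 − T)·3 = 24 − T gives T = -19.5 dBu).
Check: -19.5 + (24 − (-19.5))/3 = -19.5 + 14.5 = -5 dBu. ✓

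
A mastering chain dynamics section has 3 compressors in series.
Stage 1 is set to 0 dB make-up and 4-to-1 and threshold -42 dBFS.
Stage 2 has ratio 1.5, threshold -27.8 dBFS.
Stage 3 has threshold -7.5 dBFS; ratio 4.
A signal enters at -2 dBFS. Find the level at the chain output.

Stage 1: overshoot 40 dB → 40/4 = 10 dB → -32 dBFS.
Stage 2: -32 dBFS ≤ -27.8 dBFS, so stage 2 doesn't engage; output -32 dBFS.
Stage 3: -32 dBFS is at or below the -7.5 dBFS threshold — no compression; output -32 dBFS.

-32 dBFS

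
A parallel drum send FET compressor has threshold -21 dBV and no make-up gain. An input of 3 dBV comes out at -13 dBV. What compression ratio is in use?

Input overshoot = 3 − (-21) = 24 dB; output overshoot = -13 − (-21) = 8 dB.
Ratio = 24 / 8 = 3.

3:1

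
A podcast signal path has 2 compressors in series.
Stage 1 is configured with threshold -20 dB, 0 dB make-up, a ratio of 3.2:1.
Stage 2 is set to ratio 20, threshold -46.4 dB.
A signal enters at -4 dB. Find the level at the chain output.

-44.83 dB

Stage 1: 16 dB above -20 dB, reduced 3.2:1 to 5 dB above → -15 dB.
Stage 2: 31.4 dB above -46.4 dB, reduced 20:1 to 1.57 dB above → -44.83 dB.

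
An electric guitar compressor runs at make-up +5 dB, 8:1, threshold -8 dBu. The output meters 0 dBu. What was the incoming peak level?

16 dBu

Before make-up, the level was 0 − 5 = -5 dBu.
The compressed level sits -5 − (-8) = 3 dB over threshold.
Before 8:1 compression the overshoot was 3 × 8 = 24 dB, so input = -8 + 24 = 16 dBu.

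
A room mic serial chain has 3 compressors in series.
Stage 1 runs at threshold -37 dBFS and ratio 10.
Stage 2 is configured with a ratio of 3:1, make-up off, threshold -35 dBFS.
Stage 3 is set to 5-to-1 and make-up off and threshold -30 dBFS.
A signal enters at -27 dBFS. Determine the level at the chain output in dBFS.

-36 dBFS

Stage 1: -27 dBFS is 10 dB over -37 dBFS; at 10:1 that becomes 1 dB over, giving -36 dBFS.
Stage 2: -36 dBFS is at or below the -35 dBFS threshold — no compression; output -36 dBFS.
Stage 3: below threshold (-36 ≤ -30); passes unchanged; output -36 dBFS.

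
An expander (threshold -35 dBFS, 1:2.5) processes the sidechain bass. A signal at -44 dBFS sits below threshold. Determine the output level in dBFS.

The input is 9 dB below the -35 dBFS threshold.
A 1:2.5 expander multiplies undershoot by 2.5: 9 × 2.5 = 22.5 dB below threshold.
Output = -35 − 22.5 = -57.5 dBFS.

-57.5 dBFS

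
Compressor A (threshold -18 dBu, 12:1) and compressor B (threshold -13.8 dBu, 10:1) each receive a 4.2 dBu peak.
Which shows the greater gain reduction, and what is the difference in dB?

A, by 4.15 dB

A: 22.2 dB over, compressed to 1.85 dB over, so 20.35 dB of GR.
B: 18 dB over, compressed to 1.8 dB over, so 16.2 dB of GR.
A applies 4.15 dB more gain reduction.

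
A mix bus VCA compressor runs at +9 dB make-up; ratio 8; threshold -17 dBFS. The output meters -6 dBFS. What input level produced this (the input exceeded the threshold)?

-1 dBFS

Stripping the +9 dB make-up gives -15 dBFS at the gain stage.
The compressed level sits -15 − (-17) = 2 dB over threshold.
Undo the ratio: input overshoot = 2 × 8 = 16 dB, giving input = -1 dBFS.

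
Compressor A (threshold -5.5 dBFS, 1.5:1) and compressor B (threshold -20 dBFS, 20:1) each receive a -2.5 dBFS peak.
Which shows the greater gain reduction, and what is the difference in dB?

A: overshoot 3 dB → output overshoot 2 dB → GR 1 dB.
B: overshoot 17.5 dB → output overshoot 0.875 dB → GR 16.625 dB.
B applies 15.625 dB more gain reduction.

B, by 15.625 dB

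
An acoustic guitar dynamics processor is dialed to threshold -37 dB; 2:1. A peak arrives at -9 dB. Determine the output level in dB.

-23 dB

-9 dB sits 28 dB over threshold.
At 2:1 the overshoot is divided by 2, leaving 14 dB above threshold.
That puts the output at -23 dB.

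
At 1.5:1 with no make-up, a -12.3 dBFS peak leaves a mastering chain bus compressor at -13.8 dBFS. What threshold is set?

Gain reduction = -12.3 − (-13.8) = 1.5 dB; output overshoot = GR / (R − 1) = 1.5 / 0.5 = 3 dB.
Threshold = output − output overshoot = -13.8 − 3 = -16.8 dBFS.

-16.8 dBFS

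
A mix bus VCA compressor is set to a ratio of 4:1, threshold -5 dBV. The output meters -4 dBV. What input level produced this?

-1 dBV

That's 1 dB above the -5 dBV threshold.
Before 4:1 compression the overshoot was 1 × 4 = 4 dB, so input = -5 + 4 = -1 dBV.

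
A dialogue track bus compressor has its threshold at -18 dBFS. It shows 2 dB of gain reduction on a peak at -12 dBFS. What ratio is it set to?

1.5:1

Input overshoot = -12 − (-18) = 6 dB.
Output overshoot = 6 − 2 = 4 dB.
Ratio = input overshoot / output overshoot = 6 / 4 = 1.5.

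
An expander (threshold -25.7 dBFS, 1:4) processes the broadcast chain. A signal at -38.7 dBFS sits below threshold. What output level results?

Undershoot = (-25.7) − (-38.7) = 13 dB.
At 1:4, that expands to 52 dB under threshold.
Output = -25.7 − 52 = -77.7 dBFS.

-77.7 dBFS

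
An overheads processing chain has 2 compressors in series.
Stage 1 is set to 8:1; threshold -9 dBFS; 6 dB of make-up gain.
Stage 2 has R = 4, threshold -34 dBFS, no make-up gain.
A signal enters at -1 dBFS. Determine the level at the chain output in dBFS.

-26 dBFS

Stage 1: 8 dB above -9 dBFS, reduced 8:1 to 1 dB above → -8 dBFS; +6 dB make-up → -2 dBFS.
Stage 2: overshoot 32 dB → 32/4 = 8 dB → -26 dBFS.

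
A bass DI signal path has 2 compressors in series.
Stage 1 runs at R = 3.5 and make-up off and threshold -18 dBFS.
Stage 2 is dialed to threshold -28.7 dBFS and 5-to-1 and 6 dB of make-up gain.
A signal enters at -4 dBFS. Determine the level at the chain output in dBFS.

Stage 1: -4 dBFS is 14 dB over -18 dBFS; at 3.5:1 that becomes 4 dB over, giving -14 dBFS.
Stage 2: overshoot 14.7 dB → 14.7/5 = 2.94 dB → -25.76 dBFS; +6 dB make-up → -19.76 dBFS.

-19.76 dBFS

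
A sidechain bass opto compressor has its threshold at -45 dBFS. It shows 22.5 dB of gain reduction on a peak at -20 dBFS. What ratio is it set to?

Input overshoot = -20 − (-45) = 25 dB.
Output overshoot = 25 − 22.5 = 2.5 dB.
Ratio = input overshoot / output overshoot = 25 / 2.5 = 10.

10:1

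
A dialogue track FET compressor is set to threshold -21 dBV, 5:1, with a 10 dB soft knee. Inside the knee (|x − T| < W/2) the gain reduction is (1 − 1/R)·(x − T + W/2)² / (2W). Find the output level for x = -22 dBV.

-22.64 dBV

x − T + W/2 = -22 − (-21) + 5 = 4.
GR = (1 − 1/5) × 4² / 20 = 0.8 × 16 / 20 = 0.64 dB.
Output = -22 − 0.64 = -22.64 dBV.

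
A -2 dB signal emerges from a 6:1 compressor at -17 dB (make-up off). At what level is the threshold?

Gain reduction = -2 − (-17) = 15 dB; output overshoot = GR / (R − 1) = 15 / 5 = 3 dB.
Threshold = output − output overshoot = -17 − 3 = -20 dB.

-20 dB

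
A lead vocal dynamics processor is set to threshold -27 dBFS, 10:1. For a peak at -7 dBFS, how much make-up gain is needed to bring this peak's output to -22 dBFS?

The peak compresses to -27 + 20/10 = -25 dBFS.
To reach -22 dBFS requires -22 − (-25) = 3 dB of make-up.

3 dB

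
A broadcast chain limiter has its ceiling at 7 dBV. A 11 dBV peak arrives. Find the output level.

7 dBV

The limiter clamps the peak to its 7 dBV ceiling.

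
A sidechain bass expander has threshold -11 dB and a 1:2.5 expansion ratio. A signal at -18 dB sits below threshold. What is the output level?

Below threshold, a 1:2.5 expander applies gain = (2.5−1)×(T − x) of attenuation.
(2.5−1) × 7 = 10.5 dB, so output = -18 − 10.5 = -28.5 dB.

-28.5 dB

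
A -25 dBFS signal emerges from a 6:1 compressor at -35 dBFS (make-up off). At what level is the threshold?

-37 dBFS

Let T be the threshold. Output overshoot = (input overshoot)/R, so -35 − T = (-25 − T)/6.
6·(-35 − T) = -25 − T → 5·T = -210 − (-25) = -185.
T = -185/5 = -37 dBFS.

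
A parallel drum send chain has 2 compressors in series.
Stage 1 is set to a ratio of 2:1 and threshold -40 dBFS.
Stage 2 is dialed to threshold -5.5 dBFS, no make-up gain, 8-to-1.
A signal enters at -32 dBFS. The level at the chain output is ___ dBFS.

Stage 1: 8 dB above -40 dBFS, reduced 2:1 to 4 dB above → -36 dBFS.
Stage 2: -36 dBFS ≤ -5.5 dBFS, so stage 2 doesn't engage; output -36 dBFS.

-36 dBFS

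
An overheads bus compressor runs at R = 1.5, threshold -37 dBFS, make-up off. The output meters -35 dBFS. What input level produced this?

That's 2 dB above the -37 dBFS threshold.
Input overshoot = R × output overshoot = 3 dB → input = -37 + 3 = -34 dBFS.

-34 dBFS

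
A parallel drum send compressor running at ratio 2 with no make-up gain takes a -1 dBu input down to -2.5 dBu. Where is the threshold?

Input is 3 dB above T (since output overshoot × R = input overshoot: (-2.5 − T)·2 = -1 − T gives T = -4 dBu).
Check: -4 + (-1 − (-4))/2 = -4 + 1.5 = -2.5 dBu. ✓

-4 dBu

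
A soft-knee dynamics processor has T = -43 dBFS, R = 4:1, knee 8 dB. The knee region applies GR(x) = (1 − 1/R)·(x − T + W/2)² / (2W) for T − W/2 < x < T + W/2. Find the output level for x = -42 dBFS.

-43.171875 dBFS

x − T + W/2 = -42 − (-43) + 4 = 5.
GR = (1 − 1/4) × 5² / 16 = 0.75 × 25 / 16 = 1.171875 dB.
Output = -42 − 1.171875 = -43.171875 dBFS.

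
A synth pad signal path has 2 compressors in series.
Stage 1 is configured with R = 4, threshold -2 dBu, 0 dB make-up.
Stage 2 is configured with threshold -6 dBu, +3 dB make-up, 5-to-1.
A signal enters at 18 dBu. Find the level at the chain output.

-1.2 dBu

Stage 1: 20 dB above -2 dBu, reduced 4:1 to 5 dB above → 3 dBu.
Stage 2: 3 dBu is 9 dB over -6 dBu; at 5:1 that becomes 1.8 dB over, giving -4.2 dBu; +3 dB make-up → -1.2 dBu.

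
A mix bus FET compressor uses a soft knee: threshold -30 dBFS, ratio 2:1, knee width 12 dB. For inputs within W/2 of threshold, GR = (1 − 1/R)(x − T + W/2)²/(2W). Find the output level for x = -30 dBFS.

x − T + W/2 = -30 − (-30) + 6 = 6.
GR = (1 − 1/2) × 6² / 24 = 0.5 × 36 / 24 = 0.75 dB.
Output = -30 − 0.75 = -30.75 dBFS.

-30.75 dBFS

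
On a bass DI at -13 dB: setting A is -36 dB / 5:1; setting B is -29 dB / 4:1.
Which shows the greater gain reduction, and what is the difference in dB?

A, by 6.4 dB

A: 23 dB over, compressed to 4.6 dB over, so 18.4 dB of GR.
B: 16 dB over, compressed to 4 dB over, so 12 dB of GR.
Difference: 6.4 dB in favour of A.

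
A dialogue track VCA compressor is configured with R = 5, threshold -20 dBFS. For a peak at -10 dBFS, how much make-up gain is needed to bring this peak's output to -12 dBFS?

6 dB

The peak compresses to -20 + 10/5 = -18 dBFS.
To reach -12 dBFS requires -12 − (-18) = 6 dB of make-up.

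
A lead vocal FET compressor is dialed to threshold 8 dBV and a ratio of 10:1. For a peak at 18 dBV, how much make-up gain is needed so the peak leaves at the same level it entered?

9 dB

Without make-up, output = threshold + overshoot/10 = 8 + 1 = 9 dBV.
Gap to target: 9 dB.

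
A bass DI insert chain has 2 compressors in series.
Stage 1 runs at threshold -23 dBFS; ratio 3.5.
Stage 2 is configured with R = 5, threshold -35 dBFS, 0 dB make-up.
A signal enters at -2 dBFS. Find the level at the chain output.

Stage 1: -2 dBFS is 21 dB over -23 dBFS; at 3.5:1 that becomes 6 dB over, giving -17 dBFS.
Stage 2: -17 dBFS is 18 dB over -35 dBFS; at 5:1 that becomes 3.6 dB over, giving -31.4 dBFS.

-31.4 dBFS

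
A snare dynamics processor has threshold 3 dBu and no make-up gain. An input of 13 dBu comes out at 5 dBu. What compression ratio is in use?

Input overshoot = 13 − 3 = 10 dB; output overshoot = 5 − 3 = 2 dB.
Ratio = 10 / 2 = 5.

5:1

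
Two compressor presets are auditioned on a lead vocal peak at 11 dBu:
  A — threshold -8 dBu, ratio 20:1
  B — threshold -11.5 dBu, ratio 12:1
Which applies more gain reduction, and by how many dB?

B, by 2.575 dB

A: GR = 19 − 19/20 = 18.05 dB.
B: GR = 22.5 − 22.5/12 = 20.625 dB.
B applies 2.575 dB more gain reduction.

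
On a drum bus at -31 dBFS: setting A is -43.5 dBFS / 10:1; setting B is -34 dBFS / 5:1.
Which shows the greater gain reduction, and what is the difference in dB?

A: GR = 12.5 − 12.5/10 = 11.25 dB.
B: GR = 3 − 3/5 = 2.4 dB.
A reduces 8.85 dB more.

A, by 8.85 dB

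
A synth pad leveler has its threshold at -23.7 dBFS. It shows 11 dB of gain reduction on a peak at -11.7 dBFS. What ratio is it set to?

Input overshoot = -11.7 − (-23.7) = 12 dB.
Output overshoot = 12 − 11 = 1 dB.
Ratio = input overshoot / output overshoot = 12 / 1 = 12.

12:1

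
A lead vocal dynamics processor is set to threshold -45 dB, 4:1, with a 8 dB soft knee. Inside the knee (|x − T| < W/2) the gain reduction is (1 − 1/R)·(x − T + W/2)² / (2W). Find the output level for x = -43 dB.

-44.6875 dB

x − T + W/2 = -43 − (-45) + 4 = 6.
GR = (1 − 1/4) × 6² / 16 = 0.75 × 36 / 16 = 1.6875 dB.
Output = -43 − 1.6875 = -44.6875 dB.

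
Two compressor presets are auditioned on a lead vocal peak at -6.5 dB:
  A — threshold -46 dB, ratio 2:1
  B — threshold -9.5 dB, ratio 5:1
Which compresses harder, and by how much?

A: GR = 39.5 − 39.5/2 = 19.75 dB.
B: GR = 3 − 3/5 = 2.4 dB.
A reduces 17.35 dB more.

A, by 17.35 dB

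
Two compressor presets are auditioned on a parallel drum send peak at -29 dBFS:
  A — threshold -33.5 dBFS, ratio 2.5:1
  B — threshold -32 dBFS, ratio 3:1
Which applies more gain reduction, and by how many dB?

A: overshoot 4.5 dB → output overshoot 1.8 dB → GR 2.7 dB.
B: overshoot 3 dB → output overshoot 1 dB → GR 2 dB.
A reduces 0.7 dB more.

A, by 0.7 dB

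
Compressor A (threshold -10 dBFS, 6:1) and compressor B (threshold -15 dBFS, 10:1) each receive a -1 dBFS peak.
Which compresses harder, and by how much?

B, by 5.1 dB

A: overshoot 9 dB → output overshoot 1.5 dB → GR 7.5 dB.
B: overshoot 14 dB → output overshoot 1.4 dB → GR 12.6 dB.
B applies 5.1 dB more gain reduction.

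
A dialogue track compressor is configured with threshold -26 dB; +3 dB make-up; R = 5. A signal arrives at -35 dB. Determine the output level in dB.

-32 dB

-35 dB is 9 dB below the -26 dB threshold, so no gain reduction is applied.
Make-up gain adds 3 dB: -35 + 3 = -32 dB.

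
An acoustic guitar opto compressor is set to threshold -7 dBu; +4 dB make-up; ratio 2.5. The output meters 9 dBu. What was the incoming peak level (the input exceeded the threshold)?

Stripping the +4 dB make-up gives 5 dBu at the gain stage.
That's 12 dB above the -7 dBu threshold.
Before 2.5:1 compression the overshoot was 12 × 2.5 = 30 dB, so input = -7 + 30 = 23 dBu.

23 dBu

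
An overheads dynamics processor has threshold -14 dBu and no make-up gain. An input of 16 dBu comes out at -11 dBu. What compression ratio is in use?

10:1

Input overshoot = 16 − (-14) = 30 dB; output overshoot = -11 − (-14) = 3 dB.
Ratio = 30 / 3 = 10.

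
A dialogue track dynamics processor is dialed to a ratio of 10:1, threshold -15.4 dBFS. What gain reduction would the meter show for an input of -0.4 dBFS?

13.5 dB

Overshoot = -0.4 − (-15.4) = 15 dB.
After 10:1 compression the overshoot becomes 15/10 = 1.5 dB.
Gain reduction = 15 − 1.5 = 13.5 dB.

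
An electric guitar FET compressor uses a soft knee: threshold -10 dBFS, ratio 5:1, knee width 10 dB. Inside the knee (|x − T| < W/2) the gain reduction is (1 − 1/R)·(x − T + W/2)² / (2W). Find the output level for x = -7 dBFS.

-9.56 dBFS

x − T + W/2 = -7 − (-10) + 5 = 8.
GR = (1 − 1/5) × 8² / 20 = 0.8 × 64 / 20 = 2.56 dB.
Output = -7 − 2.56 = -9.56 dBFS.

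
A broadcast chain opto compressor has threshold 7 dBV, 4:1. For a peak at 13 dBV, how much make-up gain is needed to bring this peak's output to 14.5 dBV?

6 dB

Without make-up, output = threshold + overshoot/4 = 7 + 1.5 = 8.5 dBV.
Gap to target: 6 dB.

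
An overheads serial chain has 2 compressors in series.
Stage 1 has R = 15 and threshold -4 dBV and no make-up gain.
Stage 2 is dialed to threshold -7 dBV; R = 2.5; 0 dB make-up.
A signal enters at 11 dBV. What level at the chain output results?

Stage 1: overshoot 15 dB → 15/15 = 1 dB → -3 dBV.
Stage 2: overshoot 4 dB → 4/2.5 = 1.6 dB → -5.4 dBV.

-5.4 dBV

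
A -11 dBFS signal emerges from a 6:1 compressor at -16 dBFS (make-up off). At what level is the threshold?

-17 dBFS

Gain reduction = -11 − (-16) = 5 dB; output overshoot = GR / (R − 1) = 5 / 5 = 1 dB.
Threshold = output − output overshoot = -16 − 1 = -17 dBFS.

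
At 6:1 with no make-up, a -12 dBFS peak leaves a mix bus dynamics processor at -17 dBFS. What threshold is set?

-18 dBFS

Input is 6 dB above T (since output overshoot × R = input overshoot: (-17 − T)·6 = -12 − T gives T = -18 dBFS).
Check: -18 + (-12 − (-18))/6 = -18 + 1 = -17 dBFS. ✓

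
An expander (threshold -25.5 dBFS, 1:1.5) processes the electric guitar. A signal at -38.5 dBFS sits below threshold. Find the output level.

The input is 13 dB below the -25.5 dBFS threshold.
A 1:1.5 expander multiplies undershoot by 1.5: 13 × 1.5 = 19.5 dB below threshold.
Output = -25.5 − 19.5 = -45 dBFS.

-45 dBFS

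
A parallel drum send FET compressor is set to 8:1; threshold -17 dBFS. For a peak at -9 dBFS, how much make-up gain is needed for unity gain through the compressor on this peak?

Without make-up, output = threshold + overshoot/8 = -17 + 1 = -16 dBFS.
Gap to target: 7 dB.

7 dB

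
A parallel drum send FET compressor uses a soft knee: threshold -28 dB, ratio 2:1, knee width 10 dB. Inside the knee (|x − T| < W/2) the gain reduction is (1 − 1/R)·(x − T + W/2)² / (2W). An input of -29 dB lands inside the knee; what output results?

-29.4 dB

x − T + W/2 = -29 − (-28) + 5 = 4.
GR = (1 − 1/2) × 4² / 20 = 0.5 × 16 / 20 = 0.4 dB.
Output = -29 − 0.4 = -29.4 dB.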